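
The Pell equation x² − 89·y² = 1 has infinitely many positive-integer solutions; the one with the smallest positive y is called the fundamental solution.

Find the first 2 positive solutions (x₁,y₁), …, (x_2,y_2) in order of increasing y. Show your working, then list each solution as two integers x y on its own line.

√89 → a₀=9, period (2,3,3,2,18); ℓ=5 odd so k=9
a_0=9:  p_0=9·1+0=9,  q_0=9·0+1=1
…
a_4=2:  p_4=2·217+66=500,  q_4=2·23+7=53
a_5=18:  p_5=18·500+217=9217,  q_5=18·53+23=977
a_6=2:  p_6=2·9217+500=18934,  q_6=2·977+53=2007
a_7=3:  p_7=3·18934+9217=66019,  q_7=3·2007+977=6998
a_8=3:  p_8=3·66019+18934=216991,  q_8=3·6998+2007=23001
a_9=2:  p_9=2·216991+66019=500001,  q_9=2·23001+6998=53000
(x₁, y₁) = (500001, 53000);  500001² − 89·53000² = 1 ✓
k=2:  x_2 = 500001·500001+89·53000·53000 = 500002000001,  y_2 = 500001·53000+53000·500001 = 53000106000

500001 53000
500002000001 53000106000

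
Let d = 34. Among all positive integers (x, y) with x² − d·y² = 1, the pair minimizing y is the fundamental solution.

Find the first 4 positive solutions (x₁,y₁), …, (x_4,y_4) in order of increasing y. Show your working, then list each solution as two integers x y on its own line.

35 6
2449 420
171395 29394
11995201 2057160

d=34: √d = [5; 1,4,1,10] (ℓ=4, even), read p_3/q_3
step 0: (5, 1)  from 5·(1,0) + (0,1)
…
step 2: (29, 5)  from 4·(6,1) + (5,1)
step 3: (35, 6)  from 1·(29,5) + (6,1)
(x₁, y₁) = (35, 6);  35² − 34·6² = 1 ✓
k=2:  x_2 = 35·35+34·6·6 = 2449,  y_2 = 35·6+6·35 = 420
k=3:  x_3 = 35·2449+34·6·420 = 171395,  y_3 = 35·420+6·2449 = 29394
k=4:  x_4 = 35·171395+34·6·29394 = 11995201,  y_4 = 35·29394+6·171395 = 2057160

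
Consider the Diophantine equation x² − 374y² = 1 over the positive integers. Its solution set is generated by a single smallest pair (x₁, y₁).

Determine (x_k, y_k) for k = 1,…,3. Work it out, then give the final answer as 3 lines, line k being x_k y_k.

3365 174
22646449 1171020
152410598405 7880964426

[19; 2,1,18,1,2,38] for √374; ℓ=6 ⇒ convergent index 5
k=0  a_k=19  p_k/q_k = 19/1
k=1  a_k=2  p_k/q_k = 39/2
…
k=4  a_k=1  p_k/q_k = 1141/59
k=5  a_k=2  p_k/q_k = 3365/174
(x₁, y₁) = (3365, 174);  3365² − 374·174² = 1 ✓
(3365+174√374)^2 = 22646449 + 1171020√374
(3365+174√374)^3 = 152410598405 + 7880964426√374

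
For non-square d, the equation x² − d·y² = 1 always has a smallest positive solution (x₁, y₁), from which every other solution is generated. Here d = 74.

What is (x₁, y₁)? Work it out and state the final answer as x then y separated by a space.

3699 430

d=74: √d = [8; 1,1,1,1,16] (ℓ=5, odd), read p_9/q_9
i=0: a=8 ⇒ p=8, q=1
…
i=2: a=1 ⇒ p=17, q=2
…
i=7: a=1 ⇒ p=1471, q=171
i=8: a=1 ⇒ p=2228, q=259
i=9: a=1 ⇒ p=3699, q=430
fundamental: x₁=3699, y₁=430  (since 13682601 − 74·184900 = 1)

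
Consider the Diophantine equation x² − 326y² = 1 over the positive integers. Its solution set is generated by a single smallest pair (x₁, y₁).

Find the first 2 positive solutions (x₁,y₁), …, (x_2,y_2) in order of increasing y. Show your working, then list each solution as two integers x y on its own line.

√326 = [18; 18,36, …], period ℓ=2 (even) → k=1
k=0  a_k=18  p_k/q_k = 18/1
k=1  a_k=18  p_k/q_k = 325/18
→ (325, 18).  Check: 325²=105625, 326·18²=105624, difference 1.
n=2: (325,18)∘(325,18) = (325·325+326·18·18, 325·18+18·325) = (211249,11700)

325 18
211249 11700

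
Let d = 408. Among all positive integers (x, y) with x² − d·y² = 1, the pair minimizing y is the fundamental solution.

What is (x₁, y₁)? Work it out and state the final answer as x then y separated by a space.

√408 → a₀=20, period (5,40); ℓ=2 even so k=1
step 0: (20, 1)  from 20·(1,0) + (0,1)
step 1: (101, 5)  from 5·(20,1) + (1,0)
fundamental: x₁=101, y₁=5  (since 10201 − 408·25 = 1)

101 5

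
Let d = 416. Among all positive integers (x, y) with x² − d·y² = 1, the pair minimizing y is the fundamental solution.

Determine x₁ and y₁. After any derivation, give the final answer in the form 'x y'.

5201 255

[20; 2,1,1,9,1,1,2,40] for √416; ℓ=8 ⇒ convergent index 7
step 0: (20, 1)  from 20·(1,0) + (0,1)
…
step 4: (979, 48)  from 9·(102,5) + (61,3)
…
step 6: (2060, 101)  from 1·(1081,53) + (979,48)
step 7: (5201, 255)  from 2·(2060,101) + (1081,53)
fundamental: x₁=5201, y₁=255  (since 27050401 − 416·65025 = 1)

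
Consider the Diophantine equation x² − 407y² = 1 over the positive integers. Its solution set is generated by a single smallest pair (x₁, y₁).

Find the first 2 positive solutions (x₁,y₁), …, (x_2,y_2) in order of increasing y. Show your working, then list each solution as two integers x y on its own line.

2663 132
14183137 703032

√407 = [20; 5,1,2,1,5,40, …], period ℓ=6 (even) → k=5
k=0  a_k=20  p_k/q_k = 20/1
…
k=4  a_k=1  p_k/q_k = 464/23
k=5  a_k=5  p_k/q_k = 2663/132
(x₁, y₁) = (2663, 132);  2663² − 407·132² = 1 ✓
(2663+132√407)^2 = 14183137 + 703032√407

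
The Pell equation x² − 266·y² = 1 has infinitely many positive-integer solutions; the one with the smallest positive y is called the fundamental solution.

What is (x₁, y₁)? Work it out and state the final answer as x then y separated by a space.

√266 → a₀=16, period (3,4,3,32); ℓ=4 even so k=3
k=0  a_k=16  p_k/q_k = 16/1
…
k=2  a_k=4  p_k/q_k = 212/13
k=3  a_k=3  p_k/q_k = 685/42
→ (685, 42).  Check: 685²=469225, 266·42²=469224, difference 1.

685 42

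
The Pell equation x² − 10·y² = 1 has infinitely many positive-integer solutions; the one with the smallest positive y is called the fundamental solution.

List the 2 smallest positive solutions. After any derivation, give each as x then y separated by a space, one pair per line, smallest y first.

√10 → a₀=3, period (6); ℓ=1 odd so k=1
a_0=3:  p_0=3·1+0=3,  q_0=3·0+1=1
a_1=6:  p_1=6·3+1=19,  q_1=6·1+0=6
fundamental: x₁=19, y₁=6  (since 361 − 10·36 = 1)
(x_2, y_2) = (19·19 + 10·6·6, 19·6 + 6·19) = (721, 228)

19 6
721 228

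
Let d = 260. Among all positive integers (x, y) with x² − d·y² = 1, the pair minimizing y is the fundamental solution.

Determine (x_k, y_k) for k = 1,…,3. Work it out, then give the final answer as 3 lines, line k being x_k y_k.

129 8
33281 2064
8586369 532504

d=260: √d = [16; 8,32] (ℓ=2, even), read p_1/q_1
k=0  a_k=16  p_k/q_k = 16/1
k=1  a_k=8  p_k/q_k = 129/8
fundamental: x₁=129, y₁=8  (since 16641 − 260·64 = 1)
(x_2, y_2) = (129·129 + 260·8·8, 129·8 + 8·129) = (33281, 2064)
(x_3, y_3) = (129·33281 + 260·8·2064, 129·2064 + 8·33281) = (8586369, 532504)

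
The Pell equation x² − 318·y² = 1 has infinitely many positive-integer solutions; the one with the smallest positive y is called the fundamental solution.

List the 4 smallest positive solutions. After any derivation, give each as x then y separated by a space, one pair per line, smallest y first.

107 6
22897 1284
4899851 274770
1048545217 58799496

√318 = [17; 1,4,1,34, …], period ℓ=4 (even) → k=3
k=0  a_k=17  p_k/q_k = 17/1
k=1  a_k=1  p_k/q_k = 18/1
k=2  a_k=4  p_k/q_k = 89/5
k=3  a_k=1  p_k/q_k = 107/6
(x₁, y₁) = (107, 6);  107² − 318·6² = 1 ✓
(x_2, y_2) = (107·107 + 318·6·6, 107·6 + 6·107) = (22897, 1284)
(x_3, y_3) = (107·22897 + 318·6·1284, 107·1284 + 6·22897) = (4899851, 274770)
(x_4, y_4) = (107·4899851 + 318·6·274770, 107·274770 + 6·4899851) = (1048545217, 58799496)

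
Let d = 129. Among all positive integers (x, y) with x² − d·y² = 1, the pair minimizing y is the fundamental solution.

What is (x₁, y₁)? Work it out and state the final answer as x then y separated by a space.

d=129: √d = [11; 2,1,3,1,6,1,3,1,2,22] (ℓ=10, even), read p_9/q_9
k=0  a_k=11  p_k/q_k = 11/1
…
k=3  a_k=3  p_k/q_k = 125/11
k=4  a_k=1  p_k/q_k = 159/14
k=5  a_k=6  p_k/q_k = 1079/95
k=6  a_k=1  p_k/q_k = 1238/109
…
k=8  a_k=1  p_k/q_k = 6031/531
k=9  a_k=2  p_k/q_k = 16855/1484
→ (16855, 1484).  Check: 16855²=284091025, 129·1484²=284091024, difference 1.

16855 1484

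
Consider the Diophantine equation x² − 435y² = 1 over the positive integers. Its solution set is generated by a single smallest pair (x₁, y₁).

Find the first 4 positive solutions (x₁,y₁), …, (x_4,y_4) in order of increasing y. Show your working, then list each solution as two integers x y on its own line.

146 7
42631 2044
12448106 596841
3634804321 174275528

[20; 1,5,1,40] for √435; ℓ=4 ⇒ convergent index 3
a_0=20:  p_0=20·1+0=20,  q_0=20·0+1=1
…
a_2=5:  p_2=5·21+20=125,  q_2=5·1+1=6
a_3=1:  p_3=1·125+21=146,  q_3=1·6+1=7
→ (146, 7).  Check: 146²=21316, 435·7²=21315, difference 1.
n=2: (146,7)∘(146,7) = (146·146+435·7·7, 146·7+7·146) = (42631,2044)
n=3: (42631,2044)∘(146,7) = (146·42631+435·7·2044, 146·2044+7·42631) = (12448106,596841)
n=4: (12448106,596841)∘(146,7) = (146·12448106+435·7·596841, 146·596841+7·12448106) = (3634804321,174275528)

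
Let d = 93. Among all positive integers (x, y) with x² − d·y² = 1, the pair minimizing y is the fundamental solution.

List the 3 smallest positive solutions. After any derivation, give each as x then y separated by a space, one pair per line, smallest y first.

12151 1260
295293601 30620520
7176225079351 744139875780

√93 = [9; 1,1,1,4,6,4,1,1,1,18, …], period ℓ=10 (even) → k=9
i=0: a=9 ⇒ p=9, q=1
…
i=2: a=1 ⇒ p=19, q=2
…
i=5: a=6 ⇒ p=839, q=87
…
i=8: a=1 ⇒ p=7821, q=811
i=9: a=1 ⇒ p=12151, q=1260
→ (12151, 1260).  Check: 12151²=147646801, 93·1260²=147646800, difference 1.
(12151+1260√93)^2 = 295293601 + 30620520√93
(12151+1260√93)^3 = 7176225079351 + 744139875780√93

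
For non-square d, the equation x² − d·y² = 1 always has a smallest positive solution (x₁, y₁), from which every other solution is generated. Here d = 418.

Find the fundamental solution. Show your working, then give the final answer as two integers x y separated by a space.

33857 1656

[20; 2,4,20,4,2,40] for √418; ℓ=6 ⇒ convergent index 5
a_0=20:  p_0=20·1+0=20,  q_0=20·0+1=1
…
a_3=20:  p_3=20·184+41=3721,  q_3=20·9+2=182
a_4=4:  p_4=4·3721+184=15068,  q_4=4·182+9=737
a_5=2:  p_5=2·15068+3721=33857,  q_5=2·737+182=1656
(x₁, y₁) = (33857, 1656);  33857² − 418·1656² = 1 ✓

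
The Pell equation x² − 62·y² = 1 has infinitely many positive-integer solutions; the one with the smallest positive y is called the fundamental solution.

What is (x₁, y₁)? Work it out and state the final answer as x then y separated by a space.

d=62: √d = [7; 1,6,1,14] (ℓ=4, even), read p_3/q_3
step 0: (7, 1)  from 7·(1,0) + (0,1)
step 1: (8, 1)  from 1·(7,1) + (1,0)
step 2: (55, 7)  from 6·(8,1) + (7,1)
step 3: (63, 8)  from 1·(55,7) + (8,1)
fundamental: x₁=63, y₁=8  (since 3969 − 62·64 = 1)

63 8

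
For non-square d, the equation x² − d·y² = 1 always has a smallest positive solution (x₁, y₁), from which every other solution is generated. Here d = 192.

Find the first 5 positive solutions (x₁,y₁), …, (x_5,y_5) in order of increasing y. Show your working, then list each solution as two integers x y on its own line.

[13; 1,5,1,26] for √192; ℓ=4 ⇒ convergent index 3
k=0  a_k=13  p_k/q_k = 13/1
k=1  a_k=1  p_k/q_k = 14/1
k=2  a_k=5  p_k/q_k = 83/6
k=3  a_k=1  p_k/q_k = 97/7
(x₁, y₁) = (97, 7);  97² − 192·7² = 1 ✓
n=2: (97,7)∘(97,7) = (97·97+192·7·7, 97·7+7·97) = (18817,1358)
n=3: (18817,1358)∘(97,7) = (97·18817+192·7·1358, 97·1358+7·18817) = (3650401,263445)
n=4: (3650401,263445)∘(97,7) = (97·3650401+192·7·263445, 97·263445+7·3650401) = (708158977,51106972)
n=5: (708158977,51106972)∘(97,7) = (97·708158977+192·7·51106972, 97·51106972+7·708158977) = (137379191137,9914489123)

97 7
18817 1358
3650401 263445
708158977 51106972
137379191137 9914489123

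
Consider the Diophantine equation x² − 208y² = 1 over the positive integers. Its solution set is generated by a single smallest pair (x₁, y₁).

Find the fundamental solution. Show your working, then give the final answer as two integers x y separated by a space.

649 45

d=208: √d = [14; 2,2,1,2,2,28] (ℓ=6, even), read p_5/q_5
a_0=14:  p_0=14·1+0=14,  q_0=14·0+1=1
…
a_4=2:  p_4=2·101+72=274,  q_4=2·7+5=19
a_5=2:  p_5=2·274+101=649,  q_5=2·19+7=45
fundamental: x₁=649, y₁=45  (since 421201 − 208·2025 = 1)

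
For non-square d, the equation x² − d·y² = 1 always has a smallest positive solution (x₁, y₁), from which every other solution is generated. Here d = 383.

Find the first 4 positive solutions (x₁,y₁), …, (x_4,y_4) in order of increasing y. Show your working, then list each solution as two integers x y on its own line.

18768 959
704475647 35997024
26443197867024 1351184291905
992571874432137217 50718053544949056

d=383: √d = [19; 1,1,3,19,3,1,1,38] (ℓ=8, even), read p_7/q_7
a_0=19:  p_0=19·1+0=19,  q_0=19·0+1=1
…
a_2=1:  p_2=1·20+19=39,  q_2=1·1+1=2
…
a_5=3:  p_5=3·2642+137=8063,  q_5=3·135+7=412
a_6=1:  p_6=1·8063+2642=10705,  q_6=1·412+135=547
a_7=1:  p_7=1·10705+8063=18768,  q_7=1·547+412=959
(x₁, y₁) = (18768, 959);  18768² − 383·959² = 1 ✓
n=2: (18768,959)∘(18768,959) = (18768·18768+383·959·959, 18768·959+959·18768) = (704475647,35997024)
n=3: (704475647,35997024)∘(18768,959) = (18768·704475647+383·959·35997024, 18768·35997024+959·704475647) = (26443197867024,1351184291905)
n=4: (26443197867024,1351184291905)∘(18768,959) = (18768·26443197867024+383·959·1351184291905, 18768·1351184291905+959·26443197867024) = (992571874432137217,50718053544949056)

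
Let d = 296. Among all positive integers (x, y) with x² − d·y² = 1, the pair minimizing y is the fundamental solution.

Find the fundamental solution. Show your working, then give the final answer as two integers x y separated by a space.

3699 215

d=296: √d = [17; 4,1,7,1,4,34] (ℓ=6, even), read p_5/q_5
a_0=17:  p_0=17·1+0=17,  q_0=17·0+1=1
a_1=4:  p_1=4·17+1=69,  q_1=4·1+0=4
…
a_4=1:  p_4=1·671+86=757,  q_4=1·39+5=44
a_5=4:  p_5=4·757+671=3699,  q_5=4·44+39=215
fundamental: x₁=3699, y₁=215  (since 13682601 − 296·46225 = 1)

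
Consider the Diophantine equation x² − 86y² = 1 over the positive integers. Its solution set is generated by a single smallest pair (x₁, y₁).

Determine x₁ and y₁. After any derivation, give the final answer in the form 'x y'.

d=86: √d = [9; 3,1,1,1,8,1,1,1,3,18] (ℓ=10, even), read p_9/q_9
a_0=9:  p_0=9·1+0=9,  q_0=9·0+1=1
…
a_8=1:  p_8=1·1864+983=2847,  q_8=1·201+106=307
a_9=3:  p_9=3·2847+1864=10405,  q_9=3·307+201=1122
→ (10405, 1122).  Check: 10405²=108264025, 86·1122²=108264024, difference 1.

10405 1122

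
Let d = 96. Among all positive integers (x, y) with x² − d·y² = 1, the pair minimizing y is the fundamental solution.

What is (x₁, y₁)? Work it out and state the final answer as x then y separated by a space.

49 5

[9; 1,3,1,18] for √96; ℓ=4 ⇒ convergent index 3
step 0: (9, 1)  from 9·(1,0) + (0,1)
step 1: (10, 1)  from 1·(9,1) + (1,0)
step 2: (39, 4)  from 3·(10,1) + (9,1)
step 3: (49, 5)  from 1·(39,4) + (10,1)
(x₁, y₁) = (49, 5);  49² − 96·5² = 1 ✓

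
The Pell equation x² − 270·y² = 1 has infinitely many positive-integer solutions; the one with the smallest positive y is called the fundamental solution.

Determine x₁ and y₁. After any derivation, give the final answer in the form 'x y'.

5291 322

d=270: √d = [16; 2,3,6,3,2,32] (ℓ=6, even), read p_5/q_5
a_0=16:  p_0=16·1+0=16,  q_0=16·0+1=1
a_1=2:  p_1=2·16+1=33,  q_1=2·1+0=2
a_2=3:  p_2=3·33+16=115,  q_2=3·2+1=7
…
a_4=3:  p_4=3·723+115=2284,  q_4=3·44+7=139
a_5=2:  p_5=2·2284+723=5291,  q_5=2·139+44=322
→ (5291, 322).  Check: 5291²=27994681, 270·322²=27994680, difference 1.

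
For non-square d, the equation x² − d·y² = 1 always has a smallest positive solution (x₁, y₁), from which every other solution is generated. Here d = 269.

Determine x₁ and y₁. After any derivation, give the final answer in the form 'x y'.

[16; 2,2,32] for √269; ℓ=3 ⇒ convergent index 5
i=0: a=16 ⇒ p=16, q=1
…
i=3: a=32 ⇒ p=2657, q=162
i=4: a=2 ⇒ p=5396, q=329
i=5: a=2 ⇒ p=13449, q=820
fundamental: x₁=13449, y₁=820  (since 180875601 − 269·672400 = 1)

13449 820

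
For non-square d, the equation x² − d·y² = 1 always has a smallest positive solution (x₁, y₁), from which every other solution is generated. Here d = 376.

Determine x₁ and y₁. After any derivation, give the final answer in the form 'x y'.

2143295 110532

√376 = [19; 2,1,1,3,1,…,1,2,38, …], period ℓ=16 (even) → k=15
i=0: a=19 ⇒ p=19, q=1
…
i=2: a=1 ⇒ p=58, q=3
i=3: a=1 ⇒ p=97, q=5
i=4: a=3 ⇒ p=349, q=18
…
i=6: a=2 ⇒ p=1241, q=64
i=7: a=2 ⇒ p=2928, q=151
…
i=10: a=2 ⇒ p=70621, q=3642
i=11: a=1 ⇒ p=99455, q=5129
…
i=14: a=1 ⇒ p=837427, q=43187
i=15: a=2 ⇒ p=2143295, q=110532
→ (2143295, 110532).  Check: 2143295²=4593713457025, 376·110532²=4593713457024, difference 1.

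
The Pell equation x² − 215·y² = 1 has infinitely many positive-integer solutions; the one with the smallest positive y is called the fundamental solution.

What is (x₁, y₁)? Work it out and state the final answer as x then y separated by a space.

44 3

[14; 1,1,1,28] for √215; ℓ=4 ⇒ convergent index 3
step 0: (14, 1)  from 14·(1,0) + (0,1)
…
step 2: (29, 2)  from 1·(15,1) + (14,1)
step 3: (44, 3)  from 1·(29,2) + (15,1)
(x₁, y₁) = (44, 3);  44² − 215·3² = 1 ✓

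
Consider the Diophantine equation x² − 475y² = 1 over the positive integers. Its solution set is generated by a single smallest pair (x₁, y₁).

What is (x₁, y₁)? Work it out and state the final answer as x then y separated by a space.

57799 2652

√475 → a₀=21, period (1,3,1,6,2,6,1,3,1,42); ℓ=10 even so k=9
i=0: a=21 ⇒ p=21, q=1
…
i=2: a=3 ⇒ p=87, q=4
i=3: a=1 ⇒ p=109, q=5
i=4: a=6 ⇒ p=741, q=34
i=5: a=2 ⇒ p=1591, q=73
…
i=7: a=1 ⇒ p=11878, q=545
i=8: a=3 ⇒ p=45921, q=2107
i=9: a=1 ⇒ p=57799, q=2652
fundamental: x₁=57799, y₁=2652  (since 3340724401 − 475·7033104 = 1)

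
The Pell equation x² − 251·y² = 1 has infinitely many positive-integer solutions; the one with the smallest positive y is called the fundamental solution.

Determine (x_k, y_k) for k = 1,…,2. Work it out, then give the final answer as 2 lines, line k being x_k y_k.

√251 → a₀=15, period (1,5,2,1,2,…,5,1,30); ℓ=14 even so k=13
step 0: (15, 1)  from 15·(1,0) + (0,1)
…
step 2: (95, 6)  from 5·(16,1) + (15,1)
step 3: (206, 13)  from 2·(95,6) + (16,1)
…
step 7: (29563, 1866)  from 15·(1917,121) + (808,51)
…
step 9: (151649, 9572)  from 2·(61043,3853) + (29563,1866)
step 10: (212692, 13425)  from 1·(151649,9572) + (61043,3853)
…
step 12: (3097857, 195535)  from 5·(577033,36422) + (212692,13425)
step 13: (3674890, 231957)  from 1·(3097857,195535) + (577033,36422)
→ (3674890, 231957).  Check: 3674890²=13504816512100, 251·231957²=13504816512099, difference 1.
k=2:  x_2 = 3674890·3674890+251·231957·231957 = 27009633024199,  y_2 = 3674890·231957+231957·3674890 = 1704832919460

3674890 231957
27009633024199 1704832919460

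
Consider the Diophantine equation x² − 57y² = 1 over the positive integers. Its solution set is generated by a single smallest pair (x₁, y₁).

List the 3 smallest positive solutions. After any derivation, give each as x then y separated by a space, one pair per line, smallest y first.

[7; 1,1,4,1,1,14] for √57; ℓ=6 ⇒ convergent index 5
i=0: a=7 ⇒ p=7, q=1
…
i=3: a=4 ⇒ p=68, q=9
i=4: a=1 ⇒ p=83, q=11
i=5: a=1 ⇒ p=151, q=20
fundamental: x₁=151, y₁=20  (since 22801 − 57·400 = 1)
n=2: (151,20)∘(151,20) = (151·151+57·20·20, 151·20+20·151) = (45601,6040)
n=3: (45601,6040)∘(151,20) = (151·45601+57·20·6040, 151·6040+20·45601) = (13771351,1824060)

151 20
45601 6040
13771351 1824060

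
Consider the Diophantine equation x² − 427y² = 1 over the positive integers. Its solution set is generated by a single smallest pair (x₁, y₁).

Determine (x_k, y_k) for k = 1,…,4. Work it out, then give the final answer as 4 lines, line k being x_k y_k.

62 3
7687 372
953126 46125
118179937 5719128

[20; 1,1,1,40] for √427; ℓ=4 ⇒ convergent index 3
step 0: (20, 1)  from 20·(1,0) + (0,1)
step 1: (21, 1)  from 1·(20,1) + (1,0)
step 2: (41, 2)  from 1·(21,1) + (20,1)
step 3: (62, 3)  from 1·(41,2) + (21,1)
(x₁, y₁) = (62, 3);  62² − 427·3² = 1 ✓
n=2: (62,3)∘(62,3) = (62·62+427·3·3, 62·3+3·62) = (7687,372)
n=3: (7687,372)∘(62,3) = (62·7687+427·3·372, 62·372+3·7687) = (953126,46125)
n=4: (953126,46125)∘(62,3) = (62·953126+427·3·46125, 62·46125+3·953126) = (118179937,5719128)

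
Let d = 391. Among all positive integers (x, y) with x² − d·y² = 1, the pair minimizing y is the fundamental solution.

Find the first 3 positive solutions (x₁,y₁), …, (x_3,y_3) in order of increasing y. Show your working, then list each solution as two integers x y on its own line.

√391 = [19; 1,3,2,2,1,…,3,1,38, …], period ℓ=16 (even) → k=15
i=0: a=19 ⇒ p=19, q=1
i=1: a=1 ⇒ p=20, q=1
i=2: a=3 ⇒ p=79, q=4
i=3: a=2 ⇒ p=178, q=9
…
i=5: a=1 ⇒ p=613, q=31
i=6: a=1 ⇒ p=1048, q=53
i=7: a=2 ⇒ p=2709, q=137
…
i=9: a=2 ⇒ p=107747, q=5449
…
i=14: a=3 ⇒ p=5678083, q=287153
i=15: a=1 ⇒ p=7338680, q=371133
→ (7338680, 371133).  Check: 7338680²=53856224142400, 391·371133²=53856224142399, difference 1.
(7338680+371133√391)^2 = 107712448284799 + 5447252648880√391
(7338680+371133√391)^3 = 1580934379957370111960 + 79951288138564985667√391

7338680 371133
107712448284799 5447252648880
1580934379957370111960 79951288138564985667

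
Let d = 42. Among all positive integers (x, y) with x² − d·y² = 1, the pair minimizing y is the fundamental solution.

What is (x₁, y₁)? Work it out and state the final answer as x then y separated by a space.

√42 = [6; 2,12, …], period ℓ=2 (even) → k=1
i=0: a=6 ⇒ p=6, q=1
i=1: a=2 ⇒ p=13, q=2
fundamental: x₁=13, y₁=2  (since 169 − 42·4 = 1)

13 2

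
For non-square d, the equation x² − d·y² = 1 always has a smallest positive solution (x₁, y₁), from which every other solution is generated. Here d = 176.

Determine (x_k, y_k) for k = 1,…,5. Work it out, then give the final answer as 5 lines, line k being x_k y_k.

199 15
79201 5970
31521799 2376045
12545596801 945659940
4993116004999 376370280075

√176 → a₀=13, period (3,1,3,26); ℓ=4 even so k=3
step 0: (13, 1)  from 13·(1,0) + (0,1)
step 1: (40, 3)  from 3·(13,1) + (1,0)
step 2: (53, 4)  from 1·(40,3) + (13,1)
step 3: (199, 15)  from 3·(53,4) + (40,3)
(x₁, y₁) = (199, 15);  199² − 176·15² = 1 ✓
(199+15√176)^2 = 79201 + 5970√176
(199+15√176)^3 = 31521799 + 2376045√176
(199+15√176)^4 = 12545596801 + 945659940√176
(199+15√176)^5 = 4993116004999 + 376370280075√176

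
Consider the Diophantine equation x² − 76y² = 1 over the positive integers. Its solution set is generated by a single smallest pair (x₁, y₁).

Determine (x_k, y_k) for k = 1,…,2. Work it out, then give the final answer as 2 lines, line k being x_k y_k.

[8; 1,2,1,1,5,4,5,1,1,2,1,16] for √76; ℓ=12 ⇒ convergent index 11
a_0=8:  p_0=8·1+0=8,  q_0=8·0+1=1
a_1=1:  p_1=1·8+1=9,  q_1=1·1+0=1
a_2=2:  p_2=2·9+8=26,  q_2=2·1+1=3
a_3=1:  p_3=1·26+9=35,  q_3=1·3+1=4
…
a_6=4:  p_6=4·340+61=1421,  q_6=4·39+7=163
…
a_10=2:  p_10=2·16311+8866=41488,  q_10=2·1871+1017=4759
a_11=1:  p_11=1·41488+16311=57799,  q_11=1·4759+1871=6630
(x₁, y₁) = (57799, 6630);  57799² − 76·6630² = 1 ✓
n=2: (57799,6630)∘(57799,6630) = (57799·57799+76·6630·6630, 57799·6630+6630·57799) = (6681448801,766414740)

57799 6630
6681448801 766414740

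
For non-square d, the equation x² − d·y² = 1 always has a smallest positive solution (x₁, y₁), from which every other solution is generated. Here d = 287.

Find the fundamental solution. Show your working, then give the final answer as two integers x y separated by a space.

288 17

[16; 1,15,1,32] for √287; ℓ=4 ⇒ convergent index 3
k=0  a_k=16  p_k/q_k = 16/1
k=1  a_k=1  p_k/q_k = 17/1
k=2  a_k=15  p_k/q_k = 271/16
k=3  a_k=1  p_k/q_k = 288/17
fundamental: x₁=288, y₁=17  (since 82944 − 287·289 = 1)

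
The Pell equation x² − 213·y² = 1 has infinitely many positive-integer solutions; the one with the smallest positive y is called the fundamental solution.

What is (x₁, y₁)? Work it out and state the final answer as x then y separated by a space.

194399 13320

√213 = [14; 1,1,2,6,1,8,1,6,2,1,1,28, …], period ℓ=12 (even) → k=11
a_0=14:  p_0=14·1+0=14,  q_0=14·0+1=1
…
a_3=2:  p_3=2·29+15=73,  q_3=2·2+1=5
…
a_10=1:  p_10=1·78825+36749=115574,  q_10=1·5401+2518=7919
a_11=1:  p_11=1·115574+78825=194399,  q_11=1·7919+5401=13320
(x₁, y₁) = (194399, 13320);  194399² − 213·13320² = 1 ✓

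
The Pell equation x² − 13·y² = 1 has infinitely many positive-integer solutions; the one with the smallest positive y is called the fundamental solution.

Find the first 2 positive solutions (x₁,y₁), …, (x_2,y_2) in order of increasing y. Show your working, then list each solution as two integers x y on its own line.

[3; 1,1,1,1,6] for √13; ℓ=5 ⇒ convergent index 9
step 0: (3, 1)  from 3·(1,0) + (0,1)
…
step 2: (7, 2)  from 1·(4,1) + (3,1)
step 3: (11, 3)  from 1·(7,2) + (4,1)
step 4: (18, 5)  from 1·(11,3) + (7,2)
step 5: (119, 33)  from 6·(18,5) + (11,3)
step 6: (137, 38)  from 1·(119,33) + (18,5)
…
step 8: (393, 109)  from 1·(256,71) + (137,38)
step 9: (649, 180)  from 1·(393,109) + (256,71)
→ (649, 180).  Check: 649²=421201, 13·180²=421200, difference 1.
(649+180√13)^2 = 842401 + 233640√13

649 180
842401 233640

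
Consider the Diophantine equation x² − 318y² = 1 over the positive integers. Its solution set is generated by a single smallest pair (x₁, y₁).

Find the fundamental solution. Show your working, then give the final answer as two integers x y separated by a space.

√318 = [17; 1,4,1,34, …], period ℓ=4 (even) → k=3
k=0  a_k=17  p_k/q_k = 17/1
…
k=2  a_k=4  p_k/q_k = 89/5
k=3  a_k=1  p_k/q_k = 107/6
(x₁, y₁) = (107, 6);  107² − 318·6² = 1 ✓

107 6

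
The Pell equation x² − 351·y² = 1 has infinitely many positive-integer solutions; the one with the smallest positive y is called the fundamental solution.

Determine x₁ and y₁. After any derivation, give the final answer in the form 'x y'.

62425 3332

[18; 1,2,1,3,2,2,2,3,1,2,1,36] for √351; ℓ=12 ⇒ convergent index 11
step 0: (18, 1)  from 18·(1,0) + (0,1)
step 1: (19, 1)  from 1·(18,1) + (1,0)
step 2: (56, 3)  from 2·(19,1) + (18,1)
step 3: (75, 4)  from 1·(56,3) + (19,1)
step 4: (281, 15)  from 3·(75,4) + (56,3)
step 5: (637, 34)  from 2·(281,15) + (75,4)
step 6: (1555, 83)  from 2·(637,34) + (281,15)
step 7: (3747, 200)  from 2·(1555,83) + (637,34)
…
step 9: (16543, 883)  from 1·(12796,683) + (3747,200)
step 10: (45882, 2449)  from 2·(16543,883) + (12796,683)
step 11: (62425, 3332)  from 1·(45882,2449) + (16543,883)
fundamental: x₁=62425, y₁=3332  (since 3896880625 − 351·11102224 = 1)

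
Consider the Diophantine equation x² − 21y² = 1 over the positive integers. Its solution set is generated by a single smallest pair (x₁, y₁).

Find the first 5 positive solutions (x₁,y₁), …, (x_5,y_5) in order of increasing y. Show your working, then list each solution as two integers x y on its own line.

√21 → a₀=4, period (1,1,2,1,1,8); ℓ=6 even so k=5
k=0  a_k=4  p_k/q_k = 4/1
k=1  a_k=1  p_k/q_k = 5/1
k=2  a_k=1  p_k/q_k = 9/2
…
k=4  a_k=1  p_k/q_k = 32/7
k=5  a_k=1  p_k/q_k = 55/12
fundamental: x₁=55, y₁=12  (since 3025 − 21·144 = 1)
k=2:  x_2 = 55·55+21·12·12 = 6049,  y_2 = 55·12+12·55 = 1320
k=3:  x_3 = 55·6049+21·12·1320 = 665335,  y_3 = 55·1320+12·6049 = 145188
k=4:  x_4 = 55·665335+21·12·145188 = 73180801,  y_4 = 55·145188+12·665335 = 15969360
k=5:  x_5 = 55·73180801+21·12·15969360 = 8049222775,  y_5 = 55·15969360+12·73180801 = 1756484412

55 12
6049 1320
665335 145188
73180801 15969360
8049222775 1756484412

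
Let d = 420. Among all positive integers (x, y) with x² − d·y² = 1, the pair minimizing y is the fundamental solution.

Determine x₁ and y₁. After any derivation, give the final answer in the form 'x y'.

√420 = [20; 2,40, …], period ℓ=2 (even) → k=1
i=0: a=20 ⇒ p=20, q=1
i=1: a=2 ⇒ p=41, q=2
fundamental: x₁=41, y₁=2  (since 1681 − 420·4 = 1)

41 2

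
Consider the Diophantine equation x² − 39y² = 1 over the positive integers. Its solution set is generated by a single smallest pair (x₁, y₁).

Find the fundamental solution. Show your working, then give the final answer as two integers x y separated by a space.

25 4

d=39: √d = [6; 4,12] (ℓ=2, even), read p_1/q_1
step 0: (6, 1)  from 6·(1,0) + (0,1)
step 1: (25, 4)  from 4·(6,1) + (1,0)
(x₁, y₁) = (25, 4);  25² − 39·4² = 1 ✓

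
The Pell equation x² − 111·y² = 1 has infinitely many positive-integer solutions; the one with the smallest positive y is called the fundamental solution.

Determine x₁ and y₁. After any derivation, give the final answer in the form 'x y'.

295 28

√111 = [10; 1,1,6,1,1,20, …], period ℓ=6 (even) → k=5
step 0: (10, 1)  from 10·(1,0) + (0,1)
…
step 4: (158, 15)  from 1·(137,13) + (21,2)
step 5: (295, 28)  from 1·(158,15) + (137,13)
(x₁, y₁) = (295, 28);  295² − 111·28² = 1 ✓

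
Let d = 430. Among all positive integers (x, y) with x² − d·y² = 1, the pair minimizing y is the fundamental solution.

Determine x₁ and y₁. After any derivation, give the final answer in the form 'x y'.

2862251 138030

[20; 1,2,1,3,1,…,2,1,40] for √430; ℓ=14 ⇒ convergent index 13
i=0: a=20 ⇒ p=20, q=1
i=1: a=1 ⇒ p=21, q=1
…
i=3: a=1 ⇒ p=83, q=4
i=4: a=3 ⇒ p=311, q=15
i=5: a=1 ⇒ p=394, q=19
i=6: a=6 ⇒ p=2675, q=129
i=7: a=8 ⇒ p=21794, q=1051
i=8: a=6 ⇒ p=133439, q=6435
i=9: a=1 ⇒ p=155233, q=7486
i=10: a=3 ⇒ p=599138, q=28893
…
i=12: a=2 ⇒ p=2107880, q=101651
i=13: a=1 ⇒ p=2862251, q=138030
→ (2862251, 138030).  Check: 2862251²=8192480787001, 430·138030²=8192480787000, difference 1.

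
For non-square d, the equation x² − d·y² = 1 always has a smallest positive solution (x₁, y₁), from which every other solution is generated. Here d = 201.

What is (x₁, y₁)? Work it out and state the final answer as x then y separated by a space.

d=201: √d = [14; 5,1,1,1,2,…,1,5,28] (ℓ=14, even), read p_13/q_13
i=0: a=14 ⇒ p=14, q=1
i=1: a=5 ⇒ p=71, q=5
i=2: a=1 ⇒ p=85, q=6
i=3: a=1 ⇒ p=156, q=11
i=4: a=1 ⇒ p=241, q=17
i=5: a=2 ⇒ p=638, q=45
i=6: a=1 ⇒ p=879, q=62
i=7: a=8 ⇒ p=7670, q=541
…
i=9: a=2 ⇒ p=24768, q=1747
i=10: a=1 ⇒ p=33317, q=2350
i=11: a=1 ⇒ p=58085, q=4097
i=12: a=1 ⇒ p=91402, q=6447
i=13: a=5 ⇒ p=515095, q=36332
→ (515095, 36332).  Check: 515095²=265322859025, 201·36332²=265322859024, difference 1.

515095 36332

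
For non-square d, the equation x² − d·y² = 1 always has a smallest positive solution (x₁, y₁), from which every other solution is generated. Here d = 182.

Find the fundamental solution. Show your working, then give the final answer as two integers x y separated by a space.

27 2

√182 = [13; 2,26, …], period ℓ=2 (even) → k=1
a_0=13:  p_0=13·1+0=13,  q_0=13·0+1=1
a_1=2:  p_1=2·13+1=27,  q_1=2·1+0=2
→ (27, 2).  Check: 27²=729, 182·2²=728, difference 1.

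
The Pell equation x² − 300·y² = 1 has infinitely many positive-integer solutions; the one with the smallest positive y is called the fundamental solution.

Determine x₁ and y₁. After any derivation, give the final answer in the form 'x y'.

1351 78

√300 = [17; 3,8,3,34, …], period ℓ=4 (even) → k=3
step 0: (17, 1)  from 17·(1,0) + (0,1)
step 1: (52, 3)  from 3·(17,1) + (1,0)
step 2: (433, 25)  from 8·(52,3) + (17,1)
step 3: (1351, 78)  from 3·(433,25) + (52,3)
→ (1351, 78).  Check: 1351²=1825201, 300·78²=1825200, difference 1.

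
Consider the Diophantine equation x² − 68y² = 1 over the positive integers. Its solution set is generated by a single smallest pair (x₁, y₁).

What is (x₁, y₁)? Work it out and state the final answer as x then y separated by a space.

d=68: √d = [8; 4,16] (ℓ=2, even), read p_1/q_1
a_0=8:  p_0=8·1+0=8,  q_0=8·0+1=1
a_1=4:  p_1=4·8+1=33,  q_1=4·1+0=4
→ (33, 4).  Check: 33²=1089, 68·4²=1088, difference 1.

33 4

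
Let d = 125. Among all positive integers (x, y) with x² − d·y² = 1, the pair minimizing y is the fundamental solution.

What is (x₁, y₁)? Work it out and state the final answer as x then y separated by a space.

930249 83204

√125 = [11; 5,1,1,5,22, …], period ℓ=5 (odd) → k=9
a_0=11:  p_0=11·1+0=11,  q_0=11·0+1=1
…
a_4=5:  p_4=5·123+67=682,  q_4=5·11+6=61
…
a_8=1:  p_8=1·91444+76317=167761,  q_8=1·8179+6826=15005
a_9=5:  p_9=5·167761+91444=930249,  q_9=5·15005+8179=83204
(x₁, y₁) = (930249, 83204);  930249² − 125·83204² = 1 ✓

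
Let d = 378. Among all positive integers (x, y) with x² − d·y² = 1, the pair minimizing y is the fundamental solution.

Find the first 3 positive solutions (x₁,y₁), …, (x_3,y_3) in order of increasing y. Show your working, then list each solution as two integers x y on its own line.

8749 450
153090001 7874100
2678768828749 137781001350

√378 → a₀=19, period (2,3,1,4,1,3,2,38); ℓ=8 even so k=7
step 0: (19, 1)  from 19·(1,0) + (0,1)
step 1: (39, 2)  from 2·(19,1) + (1,0)
step 2: (136, 7)  from 3·(39,2) + (19,1)
step 3: (175, 9)  from 1·(136,7) + (39,2)
…
step 5: (1011, 52)  from 1·(836,43) + (175,9)
step 6: (3869, 199)  from 3·(1011,52) + (836,43)
step 7: (8749, 450)  from 2·(3869,199) + (1011,52)
fundamental: x₁=8749, y₁=450  (since 76545001 − 378·202500 = 1)
k=2:  x_2 = 8749·8749+378·450·450 = 153090001,  y_2 = 8749·450+450·8749 = 7874100
k=3:  x_3 = 8749·153090001+378·450·7874100 = 2678768828749,  y_3 = 8749·7874100+450·153090001 = 137781001350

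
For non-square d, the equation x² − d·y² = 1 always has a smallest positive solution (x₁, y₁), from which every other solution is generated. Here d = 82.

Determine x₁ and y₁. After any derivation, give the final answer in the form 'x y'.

163 18

√82 → a₀=9, period (18); ℓ=1 odd so k=1
k=0  a_k=9  p_k/q_k = 9/1
k=1  a_k=18  p_k/q_k = 163/18
fundamental: x₁=163, y₁=18  (since 26569 − 82·324 = 1)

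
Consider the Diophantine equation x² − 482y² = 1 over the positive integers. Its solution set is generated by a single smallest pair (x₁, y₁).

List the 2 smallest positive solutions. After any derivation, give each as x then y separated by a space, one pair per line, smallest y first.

483 22
466577 21252

√482 → a₀=21, period (1,20,1,42); ℓ=4 even so k=3
i=0: a=21 ⇒ p=21, q=1
i=1: a=1 ⇒ p=22, q=1
i=2: a=20 ⇒ p=461, q=21
i=3: a=1 ⇒ p=483, q=22
(x₁, y₁) = (483, 22);  483² − 482·22² = 1 ✓
(x_2, y_2) = (483·483 + 482·22·22, 483·22 + 22·483) = (466577, 21252)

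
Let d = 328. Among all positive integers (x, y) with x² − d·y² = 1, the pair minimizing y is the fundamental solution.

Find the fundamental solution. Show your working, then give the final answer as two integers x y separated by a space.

163 9

√328 → a₀=18, period (9,36); ℓ=2 even so k=1
a_0=18:  p_0=18·1+0=18,  q_0=18·0+1=1
a_1=9:  p_1=9·18+1=163,  q_1=9·1+0=9
→ (163, 9).  Check: 163²=26569, 328·9²=26568, difference 1.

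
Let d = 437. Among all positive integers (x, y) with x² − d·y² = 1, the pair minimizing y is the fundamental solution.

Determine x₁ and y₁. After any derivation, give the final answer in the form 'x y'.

[20; 1,9,2,9,1,40] for √437; ℓ=6 ⇒ convergent index 5
a_0=20:  p_0=20·1+0=20,  q_0=20·0+1=1
…
a_2=9:  p_2=9·21+20=209,  q_2=9·1+1=10
a_3=2:  p_3=2·209+21=439,  q_3=2·10+1=21
a_4=9:  p_4=9·439+209=4160,  q_4=9·21+10=199
a_5=1:  p_5=1·4160+439=4599,  q_5=1·199+21=220
(x₁, y₁) = (4599, 220);  4599² − 437·220² = 1 ✓

4599 220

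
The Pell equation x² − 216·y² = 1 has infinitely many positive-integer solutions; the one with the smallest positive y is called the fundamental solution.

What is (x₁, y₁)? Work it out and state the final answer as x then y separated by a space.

485 33

√216 = [14; 1,2,3,2,1,28, …], period ℓ=6 (even) → k=5
i=0: a=14 ⇒ p=14, q=1
i=1: a=1 ⇒ p=15, q=1
i=2: a=2 ⇒ p=44, q=3
i=3: a=3 ⇒ p=147, q=10
i=4: a=2 ⇒ p=338, q=23
i=5: a=1 ⇒ p=485, q=33
fundamental: x₁=485, y₁=33  (since 235225 − 216·1089 = 1)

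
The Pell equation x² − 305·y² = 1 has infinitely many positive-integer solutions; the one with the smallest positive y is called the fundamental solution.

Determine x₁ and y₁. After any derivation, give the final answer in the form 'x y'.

√305 = [17; 2,6,2,34, …], period ℓ=4 (even) → k=3
step 0: (17, 1)  from 17·(1,0) + (0,1)
step 1: (35, 2)  from 2·(17,1) + (1,0)
step 2: (227, 13)  from 6·(35,2) + (17,1)
step 3: (489, 28)  from 2·(227,13) + (35,2)
→ (489, 28).  Check: 489²=239121, 305·28²=239120, difference 1.

489 28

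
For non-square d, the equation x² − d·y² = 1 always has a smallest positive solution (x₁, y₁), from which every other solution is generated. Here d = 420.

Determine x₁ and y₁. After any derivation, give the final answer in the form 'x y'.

41 2

√420 = [20; 2,40, …], period ℓ=2 (even) → k=1
a_0=20:  p_0=20·1+0=20,  q_0=20·0+1=1
a_1=2:  p_1=2·20+1=41,  q_1=2·1+0=2
(x₁, y₁) = (41, 2);  41² − 420·2² = 1 ✓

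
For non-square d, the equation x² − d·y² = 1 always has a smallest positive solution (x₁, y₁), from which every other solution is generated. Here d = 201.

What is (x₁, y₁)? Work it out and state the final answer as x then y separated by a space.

515095 36332

√201 → a₀=14, period (5,1,1,1,2,…,1,5,28); ℓ=14 even so k=13
step 0: (14, 1)  from 14·(1,0) + (0,1)
step 1: (71, 5)  from 5·(14,1) + (1,0)
step 2: (85, 6)  from 1·(71,5) + (14,1)
…
step 4: (241, 17)  from 1·(156,11) + (85,6)
step 5: (638, 45)  from 2·(241,17) + (156,11)
step 6: (879, 62)  from 1·(638,45) + (241,17)
step 7: (7670, 541)  from 8·(879,62) + (638,45)
…
step 9: (24768, 1747)  from 2·(8549,603) + (7670,541)
step 10: (33317, 2350)  from 1·(24768,1747) + (8549,603)
…
step 12: (91402, 6447)  from 1·(58085,4097) + (33317,2350)
step 13: (515095, 36332)  from 5·(91402,6447) + (58085,4097)
fundamental: x₁=515095, y₁=36332  (since 265322859025 − 201·1320014224 = 1)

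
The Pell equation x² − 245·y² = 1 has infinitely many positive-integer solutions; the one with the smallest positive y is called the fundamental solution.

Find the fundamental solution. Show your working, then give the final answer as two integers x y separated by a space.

[15; 1,1,1,7,6,7,1,1,1,30] for √245; ℓ=10 ⇒ convergent index 9
i=0: a=15 ⇒ p=15, q=1
…
i=2: a=1 ⇒ p=31, q=2
…
i=5: a=6 ⇒ p=2207, q=141
…
i=8: a=1 ⇒ p=33825, q=2161
i=9: a=1 ⇒ p=51841, q=3312
(x₁, y₁) = (51841, 3312);  51841² − 245·3312² = 1 ✓

51841 3312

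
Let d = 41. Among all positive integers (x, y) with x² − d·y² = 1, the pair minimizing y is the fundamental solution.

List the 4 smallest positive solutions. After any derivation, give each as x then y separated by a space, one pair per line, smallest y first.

2049 320
8396801 1311360
34410088449 5373952960
141012534067201 22022457918720

d=41: √d = [6; 2,2,12] (ℓ=3, odd), read p_5/q_5
i=0: a=6 ⇒ p=6, q=1
i=1: a=2 ⇒ p=13, q=2
i=2: a=2 ⇒ p=32, q=5
i=3: a=12 ⇒ p=397, q=62
i=4: a=2 ⇒ p=826, q=129
i=5: a=2 ⇒ p=2049, q=320
fundamental: x₁=2049, y₁=320  (since 4198401 − 41·102400 = 1)
k=2:  x_2 = 2049·2049+41·320·320 = 8396801,  y_2 = 2049·320+320·2049 = 1311360
k=3:  x_3 = 2049·8396801+41·320·1311360 = 34410088449,  y_3 = 2049·1311360+320·8396801 = 5373952960
k=4:  x_4 = 2049·34410088449+41·320·5373952960 = 141012534067201,  y_4 = 2049·5373952960+320·34410088449 = 22022457918720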